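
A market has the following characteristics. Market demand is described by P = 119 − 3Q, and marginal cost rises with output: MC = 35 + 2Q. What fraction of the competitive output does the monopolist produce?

Q_m/Q_c = 0.625

Monopoly sets MR = MC: 119 − 6Q = 35 + 2Q ⇒ Q = 10.5, P = 119 − 3·10.5 = 87.5.
Competitive equilibrium sets price equal to marginal cost: 119 − 3Q = 35 + 2Q, so Q = 16.8 and P = 68.6.
Ratio Q_m/Q_c = 10.5/16.8 = 0.625.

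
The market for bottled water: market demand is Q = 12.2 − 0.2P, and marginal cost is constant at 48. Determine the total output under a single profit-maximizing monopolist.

Q = 1.3

Inverting demand: P = 61 − 5Q.
A monopolist chooses Q where MR = MC. MR = 61 − 10Q; setting this equal to 48 gives Q = 1.3 and P = 54.5.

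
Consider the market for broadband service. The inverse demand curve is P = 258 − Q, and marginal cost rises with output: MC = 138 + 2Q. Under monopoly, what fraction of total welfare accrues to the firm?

PS/TS = 0.8

The monopolist equates marginal revenue to marginal cost: 258 − 2Q = 138 + 2Q, so Q = 30. From demand, P = 228.
CS = ½·(258 − 228)·30 = 450.
PS = P·Q − VC(Q) = 228·30 − (138·30 + ½·2·30²) = 1800.
Share captured = PS/TS = 1800/2250 = 0.8.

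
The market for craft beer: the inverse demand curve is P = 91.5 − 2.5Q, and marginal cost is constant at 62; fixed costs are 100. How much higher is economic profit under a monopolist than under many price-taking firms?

π rises by 87.025

Perfect competition: P = MC = 62, so 91.5 − 2.5Q = 62 and Q = 11.8.
Profit = (62 − 62)·11.8 − 100 = −100.
A monopolist chooses Q where MR = MC. MR = 91.5 − 5Q; setting this equal to 62 gives Q = 5.9 and P = 76.75.
Profit = (76.75 − 62)·5.9 − 100 = −12.975.
Change in economic profit: −12.975 − −100 = 87.025.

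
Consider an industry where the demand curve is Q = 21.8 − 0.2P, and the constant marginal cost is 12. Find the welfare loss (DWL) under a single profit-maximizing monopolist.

Inverting demand: P = 109 − 5Q.
Under competition P = MC = 12, so Q = (109 − 12)/5 = 19.4.
The monopolist equates marginal revenue to marginal cost: 109 − 10Q = 12, so Q = 9.7. From demand, P = 60.5.
DWL is the triangle between Q = 9.7 and Q = 19.4: ½·(19.4 − 9.7)·(60.5 − 12) = 235.225.

DWL = 235.225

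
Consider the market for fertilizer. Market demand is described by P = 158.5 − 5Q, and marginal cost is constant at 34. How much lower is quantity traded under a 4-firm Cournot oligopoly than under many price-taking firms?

Under competition P = MC = 34, so Q = (158.5 − 34)/5 = 24.9.
With 4 symmetric Cournot firms, each firm's FOC gives 158.5 − 25q = 34, so q = 4.98, Q = 4·4.98 = 19.92, and P = 58.9.
Change in quantity traded: 19.92 − 24.9 = −4.98.

Quantity traded falls by 4.98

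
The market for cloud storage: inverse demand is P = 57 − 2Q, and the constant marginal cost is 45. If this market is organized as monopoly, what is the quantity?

Q = 3

A monopolist chooses Q where MR = MC. MR = 57 − 4Q; setting this equal to 45 gives Q = 3 and P = 51.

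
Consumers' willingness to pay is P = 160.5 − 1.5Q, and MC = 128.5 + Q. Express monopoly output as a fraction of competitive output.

Q_m/Q_c = 0.625

A monopolist chooses Q where MR = MC. MR = 160.5 − 3Q; setting this equal to 128.5 + Q gives Q = 8 and P = 148.5.
Competitive equilibrium sets price equal to marginal cost: 160.5 − 1.5Q = 128.5 + Q, so Q = 12.8 and P = 141.3.
Ratio Q_m/Q_c = 8/12.8 = 0.625.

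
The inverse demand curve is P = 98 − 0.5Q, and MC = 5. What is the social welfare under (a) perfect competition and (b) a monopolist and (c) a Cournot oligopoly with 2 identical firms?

Competition: TS = 8649; Monopoly: TS = 6486.75; Cournot: TS = 7688

Perfect competition: P = MC = 5, so 98 − 0.5Q = 5 and Q = 186.
CS = ½·(98 − 5)·186 = 8649; PS = (5 − 5)·186 = 0; TS = 8649.
The monopolist equates marginal revenue to marginal cost: 98 − Q = 5, so Q = 93. From demand, P = 51.5.
CS = ½·(98 − 51.5)·93 = 2162.25; PS = (51.5 − 5)·93 = 4324.5; TS = 6486.75.
Cournot with 2 identical firms: the symmetric best-response condition is 98 − 1.5q = 5. Each firm produces q = 62, total output Q = 124, price P = 36.
CS = ½·(98 − 36)·124 = 3844; PS = (36 − 5)·124 = 3844; TS = 7688.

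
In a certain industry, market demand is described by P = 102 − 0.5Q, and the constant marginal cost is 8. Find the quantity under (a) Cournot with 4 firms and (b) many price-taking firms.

Cournot: Q = 150.4; Competition: Q = 188

With 4 symmetric Cournot firms, each firm's FOC gives 102 − 2.5q = 8, so q = 37.6, Q = 4·37.6 = 150.4, and P = 26.8.
Competitive firms price at marginal cost: P = 8, giving Q = 188.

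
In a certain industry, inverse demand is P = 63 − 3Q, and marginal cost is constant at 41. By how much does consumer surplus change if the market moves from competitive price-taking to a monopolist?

Consumer surplus falls by 60.5

Under competition P = MC = 41, so Q = (63 − 41)/3 = 22/3.
CS = ½·(63 − 41)·22/3 = 242/3.
A monopolist chooses Q where MR = MC. MR = 63 − 6Q; setting this equal to 41 gives Q = 11/3 and P = 52.
CS = ½·(63 − 52)·11/3 = 121/6.
Change in consumer surplus: 121/6 − 242/3 = −60.5.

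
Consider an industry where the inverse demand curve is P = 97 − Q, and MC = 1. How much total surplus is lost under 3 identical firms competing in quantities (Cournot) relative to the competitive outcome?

DWL = 288

Competitive firms price at marginal cost: P = 1, giving Q = 96.
In a 3-firm Cournot equilibrium, symmetry and the first-order condition give q = (97 − 1)/(4) = 24. So Q = 72 and P = 25.
DWL is the triangle between Q = 72 and Q = 96: ½·(96 − 72)·(25 − 1) = 288.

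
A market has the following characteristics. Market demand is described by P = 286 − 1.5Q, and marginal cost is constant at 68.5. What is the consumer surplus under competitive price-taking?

CS = 15768.75

Under competition P = MC = 68.5, so Q = (286 − 68.5)/1.5 = 145.
CS = ½·(286 − 68.5)·145 = 15768.75.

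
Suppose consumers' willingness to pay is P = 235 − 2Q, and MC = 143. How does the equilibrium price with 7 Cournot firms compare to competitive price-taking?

Cournot: P = 154.5; Competition: P = 143

With 7 symmetric Cournot firms, each firm's FOC gives 235 − 16q = 143, so q = 5.75, Q = 7·5.75 = 40.25, and P = 154.5.
Perfect competition: P = MC = 143, so 235 − 2Q = 143 and Q = 46.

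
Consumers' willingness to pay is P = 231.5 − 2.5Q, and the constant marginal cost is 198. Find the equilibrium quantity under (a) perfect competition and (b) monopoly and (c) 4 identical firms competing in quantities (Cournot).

Under competition P = MC = 198, so Q = (231.5 − 198)/2.5 = 13.4.
A monopolist chooses Q where MR = MC. MR = 231.5 − 5Q; setting this equal to 198 gives Q = 6.7 and P = 214.75.
Cournot with 4 identical firms: the symmetric best-response condition is 231.5 − 12.5q = 198. Each firm produces q = 2.68, total output Q = 10.72, price P = 204.7.

Competition: Q = 13.4; Monopoly: Q = 6.7; Cournot: Q = 10.72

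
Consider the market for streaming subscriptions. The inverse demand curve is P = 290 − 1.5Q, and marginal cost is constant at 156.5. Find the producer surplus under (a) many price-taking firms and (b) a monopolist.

Under competition P = MC = 156.5, so Q = (290 − 156.5)/1.5 = 89.
PS = (156.5 − 156.5)·89 = 0.
The monopolist equates marginal revenue to marginal cost: 290 − 3Q = 156.5, so Q = 44.5. From demand, P = 223.25.
PS = (223.25 − 156.5)·44.5 = 2970.375.

Competition: PS = 0; Monopoly: PS = 2970.375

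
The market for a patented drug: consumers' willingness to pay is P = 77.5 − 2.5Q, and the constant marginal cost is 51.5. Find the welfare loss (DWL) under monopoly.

Perfect competition: P = MC = 51.5, so 77.5 − 2.5Q = 51.5 and Q = 10.4.
Monopoly sets MR = MC: 77.5 − 5Q = 51.5 ⇒ Q = 5.2, P = 77.5 − 2.5·5.2 = 64.5.
DWL is the triangle between Q = 5.2 and Q = 10.4: ½·(10.4 − 5.2)·(64.5 − 51.5) = 33.8.

DWL = 33.8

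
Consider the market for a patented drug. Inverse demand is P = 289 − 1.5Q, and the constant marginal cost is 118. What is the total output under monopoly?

The monopolist equates marginal revenue to marginal cost: 289 − 3Q = 118, so Q = 57. From demand, P = 203.5.

Q = 57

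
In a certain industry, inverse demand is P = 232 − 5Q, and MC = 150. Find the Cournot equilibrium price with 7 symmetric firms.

P = 160.25

Cournot with 7 identical firms: the symmetric best-response condition is 232 − 40q = 150. Each firm produces q = 2.05, total output Q = 14.35, price P = 160.25.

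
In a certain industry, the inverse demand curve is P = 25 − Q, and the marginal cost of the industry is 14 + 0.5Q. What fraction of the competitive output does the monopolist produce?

Q_m/Q_c = 0.6

A monopolist chooses Q where MR = MC. MR = 25 − 2Q; setting this equal to 14 + 0.5Q gives Q = 4.4 and P = 20.6.
Under competition P = MC: 25 − Q = 14 + 0.5Q ⇒ Q = 22/3, P = 53/3.
Ratio Q_m/Q_c = 4.4/(22/3) = 0.6.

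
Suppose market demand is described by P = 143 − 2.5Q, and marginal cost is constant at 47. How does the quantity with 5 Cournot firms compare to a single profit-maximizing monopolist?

In a 5-firm Cournot equilibrium, symmetry and the first-order condition give q = (143 − 47)/(15) = 6.4. So Q = 32 and P = 63.
Monopoly sets MR = MC: 143 − 5Q = 47 ⇒ Q = 19.2, P = 143 − 2.5·19.2 = 95.

Cournot: Q = 32; Monopoly: Q = 19.2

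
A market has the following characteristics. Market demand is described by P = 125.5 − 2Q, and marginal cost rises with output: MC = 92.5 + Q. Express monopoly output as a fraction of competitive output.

A monopolist chooses Q where MR = MC. MR = 125.5 − 4Q; setting this equal to 92.5 + Q gives Q = 6.6 and P = 112.3.
Competitive equilibrium sets price equal to marginal cost: 125.5 − 2Q = 92.5 + Q, so Q = 11 and P = 103.5.
Ratio Q_m/Q_c = 6.6/11 = 0.6.

Q_m/Q_c = 0.6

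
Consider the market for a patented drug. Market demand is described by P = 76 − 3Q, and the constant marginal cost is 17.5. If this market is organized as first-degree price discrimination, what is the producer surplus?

Under first-degree price discrimination the firm charges each unit its demand price and produces up to where P = MC, i.e. Q = 19.5. Consumer surplus is zero; producer surplus equals total surplus.
PS = ½·(76 − 17.5)·19.5 = 570.375.

PS = 570.375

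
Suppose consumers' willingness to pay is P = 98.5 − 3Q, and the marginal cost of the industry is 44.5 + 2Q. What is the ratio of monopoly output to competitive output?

Q_m/Q_c = 0.625

The monopolist equates marginal revenue to marginal cost: 98.5 − 6Q = 44.5 + 2Q, so Q = 6.75. From demand, P = 78.25.
Competitive equilibrium sets price equal to marginal cost: 98.5 − 3Q = 44.5 + 2Q, so Q = 10.8 and P = 66.1.
Ratio Q_m/Q_c = 6.75/10.8 = 0.625.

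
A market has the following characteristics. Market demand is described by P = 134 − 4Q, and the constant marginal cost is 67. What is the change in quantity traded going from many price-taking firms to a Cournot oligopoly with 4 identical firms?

Q falls by 3.35

Competitive firms price at marginal cost: P = 67, giving Q = 16.75.
With 4 symmetric Cournot firms, each firm's FOC gives 134 − 20q = 67, so q = 3.35, Q = 4·3.35 = 13.4, and P = 80.4.
Change in quantity traded: 13.4 − 16.75 = −3.35.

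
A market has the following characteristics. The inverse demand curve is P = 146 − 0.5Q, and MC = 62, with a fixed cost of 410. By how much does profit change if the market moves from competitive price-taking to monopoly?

Perfect competition: P = MC = 62, so 146 − 0.5Q = 62 and Q = 168.
Profit = (62 − 62)·168 − 410 = −410.
Monopoly sets MR = MC: 146 − Q = 62 ⇒ Q = 84, P = 146 − 0.5·84 = 104.
Profit = (104 − 62)·84 − 410 = 3118.
Change in profit: 3118 − −410 = 3528.

Profit rises by 3528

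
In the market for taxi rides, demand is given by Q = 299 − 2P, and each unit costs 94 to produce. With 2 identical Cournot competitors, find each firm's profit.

π_i = 684.5

Inverting demand: P = 149.5 − 0.5Q.
With 2 symmetric Cournot firms, each firm's FOC gives 149.5 − 1.5q = 94, so q = 37, Q = 2·37 = 74, and P = 112.5.
Each firm's profit = (112.5 − 94)·37 = 684.5.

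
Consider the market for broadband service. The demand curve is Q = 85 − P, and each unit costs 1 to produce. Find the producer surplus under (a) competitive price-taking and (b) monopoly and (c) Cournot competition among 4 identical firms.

Inverting demand: P = 85 − Q.
Competitive firms price at marginal cost: P = 1, giving Q = 84.
PS = (1 − 1)·84 = 0.
The monopolist equates marginal revenue to marginal cost: 85 − 2Q = 1, so Q = 42. From demand, P = 43.
PS = (43 − 1)·42 = 1764.
In a 4-firm Cournot equilibrium, symmetry and the first-order condition give q = (85 − 1)/(5) = 16.8. So Q = 67.2 and P = 17.8.
PS = (17.8 − 1)·67.2 = 1128.96.

Competition: PS = 0; Monopoly: PS = 1764; Cournot: PS = 1128.96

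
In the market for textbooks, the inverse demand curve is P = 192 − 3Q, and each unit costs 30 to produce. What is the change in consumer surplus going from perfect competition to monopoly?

CS falls by 3280.5

Competitive firms price at marginal cost: P = 30, giving Q = 54.
CS = ½·(192 − 30)·54 = 4374.
The monopolist equates marginal revenue to marginal cost: 192 − 6Q = 30, so Q = 27. From demand, P = 111.
CS = ½·(192 − 111)·27 = 1093.5.
Change in consumer surplus: 1093.5 − 4374 = −3280.5.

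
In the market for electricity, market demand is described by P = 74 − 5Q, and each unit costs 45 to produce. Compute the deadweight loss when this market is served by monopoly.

DWL = 21.025

Competitive firms price at marginal cost: P = 45, giving Q = 5.8.
The monopolist equates marginal revenue to marginal cost: 74 − 10Q = 45, so Q = 2.9. From demand, P = 59.5.
DWL is the triangle between Q = 2.9 and Q = 5.8: ½·(5.8 − 2.9)·(59.5 − 45) = 21.025.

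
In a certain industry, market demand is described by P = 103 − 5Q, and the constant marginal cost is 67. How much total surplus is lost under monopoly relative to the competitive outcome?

DWL = 32.4

Perfect competition: P = MC = 67, so 103 − 5Q = 67 and Q = 7.2.
A monopolist chooses Q where MR = MC. MR = 103 − 10Q; setting this equal to 67 gives Q = 3.6 and P = 85.
DWL is the triangle between Q = 3.6 and Q = 7.2: ½·(7.2 − 3.6)·(85 − 67) = 32.4.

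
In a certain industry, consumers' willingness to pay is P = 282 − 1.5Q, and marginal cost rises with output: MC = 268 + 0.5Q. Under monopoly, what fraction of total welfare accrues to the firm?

The monopolist equates marginal revenue to marginal cost: 282 − 3Q = 268 + 0.5Q, so Q = 4. From demand, P = 276.
CS = ½·(282 − 276)·4 = 12.
PS = P·Q − VC(Q) = 276·4 − (268·4 + ½·0.5·4²) = 28.
Share captured = PS/TS = 28/40 = 0.7.

PS/TS = 0.7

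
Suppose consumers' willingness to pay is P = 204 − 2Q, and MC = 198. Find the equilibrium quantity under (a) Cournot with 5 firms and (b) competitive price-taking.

Cournot with 5 identical firms: the symmetric best-response condition is 204 − 12q = 198. Each firm produces q = 0.5, total output Q = 2.5, price P = 199.
Competitive firms price at marginal cost: P = 198, giving Q = 3.

Cournot: Q = 2.5; Competition: Q = 3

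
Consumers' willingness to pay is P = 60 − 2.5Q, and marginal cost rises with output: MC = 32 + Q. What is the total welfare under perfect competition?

Under competition P = MC: 60 − 2.5Q = 32 + Q ⇒ Q = 8, P = 40.
CS = ½·(60 − 40)·8 = 80; PS = (40·8 − 32·8 − ½·1·8²) = 32; TS = 112.

TS = 112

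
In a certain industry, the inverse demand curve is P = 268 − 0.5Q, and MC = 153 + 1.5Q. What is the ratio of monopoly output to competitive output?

Q_m/Q_c = 0.8

Monopoly sets MR = MC: 268 − Q = 153 + 1.5Q ⇒ Q = 46, P = 268 − 0.5·46 = 245.
Competitive equilibrium sets price equal to marginal cost: 268 − 0.5Q = 153 + 1.5Q, so Q = 57.5 and P = 239.25.
Ratio Q_m/Q_c = 46/57.5 = 0.8.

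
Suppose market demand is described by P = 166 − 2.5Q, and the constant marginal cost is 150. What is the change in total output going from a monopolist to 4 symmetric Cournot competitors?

Q rises by 1.92

Monopoly sets MR = MC: 166 − 5Q = 150 ⇒ Q = 3.2, P = 166 − 2.5·3.2 = 158.
With 4 symmetric Cournot firms, each firm's FOC gives 166 − 12.5q = 150, so q = 1.28, Q = 4·1.28 = 5.12, and P = 153.2.
Change in total output: 5.12 − 3.2 = 1.92.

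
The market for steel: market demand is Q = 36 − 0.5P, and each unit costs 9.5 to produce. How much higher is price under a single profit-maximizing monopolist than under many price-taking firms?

Price rises by 31.25

Inverting demand: P = 72 − 2Q.
Under competition P = MC = 9.5, so Q = (72 − 9.5)/2 = 31.25.
The monopolist equates marginal revenue to marginal cost: 72 − 4Q = 9.5, so Q = 15.625. From demand, P = 40.75.
Change in price: 40.75 − 9.5 = 31.25.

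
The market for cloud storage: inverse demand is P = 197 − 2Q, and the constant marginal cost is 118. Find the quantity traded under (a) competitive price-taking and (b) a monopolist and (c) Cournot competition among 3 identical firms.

Competitive firms price at marginal cost: P = 118, giving Q = 39.5.
The monopolist equates marginal revenue to marginal cost: 197 − 4Q = 118, so Q = 19.75. From demand, P = 157.5.
In a 3-firm Cournot equilibrium, symmetry and the first-order condition give q = (197 − 118)/(8) = 9.875. So Q = 29.625 and P = 137.75.

Competition: Q = 39.5; Monopoly: Q = 19.75; Cournot: Q = 29.625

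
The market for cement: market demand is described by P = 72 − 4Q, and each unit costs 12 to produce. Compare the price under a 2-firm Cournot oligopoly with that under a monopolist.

Cournot: P = 32; Monopoly: P = 42

In a 2-firm Cournot equilibrium, symmetry and the first-order condition give q = (72 − 12)/(12) = 5. So Q = 10 and P = 32.
A monopolist chooses Q where MR = MC. MR = 72 − 8Q; setting this equal to 12 gives Q = 7.5 and P = 42.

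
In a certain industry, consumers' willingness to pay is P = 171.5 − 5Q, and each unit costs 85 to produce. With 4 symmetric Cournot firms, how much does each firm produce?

Cournot with 4 identical firms: the symmetric best-response condition is 171.5 − 25q = 85. Each firm produces q = 3.46, total output Q = 13.84, price P = 102.3.

q_i = 3.46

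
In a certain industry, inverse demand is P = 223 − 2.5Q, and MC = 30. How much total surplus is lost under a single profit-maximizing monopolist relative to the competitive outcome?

DWL = 1862.45

Competitive firms price at marginal cost: P = 30, giving Q = 77.2.
The monopolist equates marginal revenue to marginal cost: 223 − 5Q = 30, so Q = 38.6. From demand, P = 126.5.
DWL is the triangle between Q = 38.6 and Q = 77.2: ½·(77.2 − 38.6)·(126.5 − 30) = 1862.45.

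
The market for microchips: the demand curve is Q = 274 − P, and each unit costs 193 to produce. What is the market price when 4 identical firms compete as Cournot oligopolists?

P = 209.2

Inverting demand: P = 274 − Q.
With 4 symmetric Cournot firms, each firm's FOC gives 274 − 5q = 193, so q = 16.2, Q = 4·16.2 = 64.8, and P = 209.2.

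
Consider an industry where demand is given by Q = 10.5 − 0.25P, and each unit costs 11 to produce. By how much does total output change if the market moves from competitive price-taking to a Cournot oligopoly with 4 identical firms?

Inverting demand: P = 42 − 4Q.
Perfect competition: P = MC = 11, so 42 − 4Q = 11 and Q = 7.75.
With 4 symmetric Cournot firms, each firm's FOC gives 42 − 20q = 11, so q = 1.55, Q = 4·1.55 = 6.2, and P = 17.2.
Change in total output: 6.2 − 7.75 = −1.55.

Total output falls by 1.55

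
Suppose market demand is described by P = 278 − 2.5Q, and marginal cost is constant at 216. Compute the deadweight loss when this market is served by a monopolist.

Perfect competition: P = MC = 216, so 278 − 2.5Q = 216 and Q = 24.8.
Monopoly sets MR = MC: 278 − 5Q = 216 ⇒ Q = 12.4, P = 278 − 2.5·12.4 = 247.
DWL is the triangle between Q = 12.4 and Q = 24.8: ½·(24.8 − 12.4)·(247 − 216) = 192.2.

DWL = 192.2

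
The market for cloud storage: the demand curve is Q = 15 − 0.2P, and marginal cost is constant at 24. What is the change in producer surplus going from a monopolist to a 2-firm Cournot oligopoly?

Producer surplus falls by 14.45

Inverting demand: P = 75 − 5Q.
Monopoly sets MR = MC: 75 − 10Q = 24 ⇒ Q = 5.1, P = 75 − 5·5.1 = 49.5.
PS = (49.5 − 24)·5.1 = 130.05.
Cournot with 2 identical firms: the symmetric best-response condition is 75 − 15q = 24. Each firm produces q = 3.4, total output Q = 6.8, price P = 41.
PS = (41 − 24)·6.8 = 115.6.
Change in producer surplus: 115.6 − 130.05 = −14.45.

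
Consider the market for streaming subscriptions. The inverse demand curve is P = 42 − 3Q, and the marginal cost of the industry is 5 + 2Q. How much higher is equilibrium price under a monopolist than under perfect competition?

Equilibrium price rises by 8.325

Competitive equilibrium sets price equal to marginal cost: 42 − 3Q = 5 + 2Q, so Q = 7.4 and P = 19.8.
The monopolist equates marginal revenue to marginal cost: 42 − 6Q = 5 + 2Q, so Q = 4.625. From demand, P = 28.125.
Change in equilibrium price: 28.125 − 19.8 = 8.325.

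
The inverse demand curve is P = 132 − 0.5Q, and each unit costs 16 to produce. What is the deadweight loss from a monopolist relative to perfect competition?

Perfect competition: P = MC = 16, so 132 − 0.5Q = 16 and Q = 232.
A monopolist chooses Q where MR = MC. MR = 132 − Q; setting this equal to 16 gives Q = 116 and P = 74.
DWL is the triangle between Q = 116 and Q = 232: ½·(232 − 116)·(74 − 16) = 3364.

DWL = 3364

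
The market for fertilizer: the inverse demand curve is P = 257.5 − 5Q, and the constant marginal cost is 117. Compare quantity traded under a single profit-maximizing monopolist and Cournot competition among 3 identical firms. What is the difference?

Monopoly sets MR = MC: 257.5 − 10Q = 117 ⇒ Q = 14.05, P = 257.5 − 5·14.05 = 187.25.
With 3 symmetric Cournot firms, each firm's FOC gives 257.5 − 20q = 117, so q = 7.025, Q = 3·7.025 = 21.075, and P = 152.125.
Change in quantity traded: 21.075 − 14.05 = 7.025.

Q rises by 7.025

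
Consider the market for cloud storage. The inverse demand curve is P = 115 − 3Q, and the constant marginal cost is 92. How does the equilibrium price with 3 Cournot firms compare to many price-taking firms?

Cournot with 3 identical firms: the symmetric best-response condition is 115 − 12q = 92. Each firm produces q = 23/12, total output Q = 5.75, price P = 97.75.
Competitive firms price at marginal cost: P = 92, giving Q = 23/3.

Cournot: P = 97.75; Competition: P = 92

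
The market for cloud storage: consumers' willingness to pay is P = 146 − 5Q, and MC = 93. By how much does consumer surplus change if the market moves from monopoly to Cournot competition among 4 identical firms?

A monopolist chooses Q where MR = MC. MR = 146 − 10Q; setting this equal to 93 gives Q = 5.3 and P = 119.5.
CS = ½·(146 − 119.5)·5.3 = 70.225.
Cournot with 4 identical firms: the symmetric best-response condition is 146 − 25q = 93. Each firm produces q = 2.12, total output Q = 8.48, price P = 103.6.
CS = ½·(146 − 103.6)·8.48 = 179.776.
Change in consumer surplus: 179.776 − 70.225 = 109.551.

CS rises by 109.551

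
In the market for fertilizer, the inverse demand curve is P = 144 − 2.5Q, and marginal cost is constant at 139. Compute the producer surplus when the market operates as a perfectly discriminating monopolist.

Under first-degree price discrimination the firm charges each unit its demand price and produces up to where P = MC, i.e. Q = 2. Consumer surplus is zero; producer surplus equals total surplus.
PS = ½·(144 − 139)·2 = 5.

PS = 5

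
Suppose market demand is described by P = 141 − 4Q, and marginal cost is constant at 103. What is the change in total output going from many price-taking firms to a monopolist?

Competitive firms price at marginal cost: P = 103, giving Q = 9.5.
Monopoly sets MR = MC: 141 − 8Q = 103 ⇒ Q = 4.75, P = 141 − 4·4.75 = 122.
Change in total output: 4.75 − 9.5 = −4.75.

Total output falls by 4.75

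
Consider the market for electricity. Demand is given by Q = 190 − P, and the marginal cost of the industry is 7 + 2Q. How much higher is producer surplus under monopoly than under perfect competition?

Inverting demand: P = 190 − Q.
Under competition P = MC: 190 − Q = 7 + 2Q ⇒ Q = 61, P = 129.
PS = P·Q − VC(Q) = 129·61 − (7·61 + ½·2·61²) = 3721.
A monopolist chooses Q where MR = MC. MR = 190 − 2Q; setting this equal to 7 + 2Q gives Q = 45.75 and P = 144.25.
PS = P·Q − VC(Q) = 144.25·45.75 − (7·45.75 + ½·2·45.75²) = 4186.125.
Change in producer surplus: 4186.125 − 3721 = 465.125.

Producer surplus rises by 465.125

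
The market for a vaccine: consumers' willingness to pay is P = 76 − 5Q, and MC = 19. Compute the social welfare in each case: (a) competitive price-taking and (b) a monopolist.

Competition: TS = 324.9; Monopoly: TS = 243.675

Under competition P = MC = 19, so Q = (76 − 19)/5 = 11.4.
CS = ½·(76 − 19)·11.4 = 324.9; PS = (19 − 19)·11.4 = 0; TS = 324.9.
The monopolist equates marginal revenue to marginal cost: 76 − 10Q = 19, so Q = 5.7. From demand, P = 47.5.
CS = ½·(76 − 47.5)·5.7 = 81.225; PS = (47.5 − 19)·5.7 = 162.45; TS = 243.675.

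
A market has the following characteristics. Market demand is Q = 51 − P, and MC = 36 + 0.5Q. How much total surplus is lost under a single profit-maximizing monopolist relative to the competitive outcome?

DWL = 12

Inverting demand: P = 51 − Q.
Competitive equilibrium sets price equal to marginal cost: 51 − Q = 36 + 0.5Q, so Q = 10 and P = 41.
Monopoly sets MR = MC: 51 − 2Q = 36 + 0.5Q ⇒ Q = 6, P = 51 − 6 = 45.
CS = ½·(51 − 41)·10 = 50; PS = (41·10 − 36·10 − ½·0.5·10²) = 25; TS = 75.
CS = ½·(51 − 45)·6 = 18; PS = (45·6 − 36·6 − ½·0.5·6²) = 45; TS = 63.
DWL = 75 − 63 = 12.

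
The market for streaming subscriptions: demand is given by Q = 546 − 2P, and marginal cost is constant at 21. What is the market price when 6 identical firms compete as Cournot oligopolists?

Inverting demand: P = 273 − 0.5Q.
Cournot with 6 identical firms: the symmetric best-response condition is 273 − 3.5q = 21. Each firm produces q = 72, total output Q = 432, price P = 57.

P = 57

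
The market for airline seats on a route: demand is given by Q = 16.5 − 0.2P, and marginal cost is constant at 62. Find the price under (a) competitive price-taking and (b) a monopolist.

Inverting demand: P = 82.5 − 5Q.
Perfect competition: P = MC = 62, so 82.5 − 5Q = 62 and Q = 4.1.
Monopoly sets MR = MC: 82.5 − 10Q = 62 ⇒ Q = 2.05, P = 82.5 − 5·2.05 = 72.25.

Competition: P = 62; Monopoly: P = 72.25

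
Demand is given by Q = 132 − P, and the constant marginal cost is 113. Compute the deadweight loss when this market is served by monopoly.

Inverting demand: P = 132 − Q.
Perfect competition: P = MC = 113, so 132 − Q = 113 and Q = 19.
The monopolist equates marginal revenue to marginal cost: 132 − 2Q = 113, so Q = 9.5. From demand, P = 122.5.
DWL is the triangle between Q = 9.5 and Q = 19: ½·(19 − 9.5)·(122.5 − 113) = 45.125.

DWL = 45.125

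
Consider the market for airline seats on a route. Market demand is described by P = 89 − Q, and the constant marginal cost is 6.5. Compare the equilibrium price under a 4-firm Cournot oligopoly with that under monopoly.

Cournot with 4 identical firms: the symmetric best-response condition is 89 − 5q = 6.5. Each firm produces q = 16.5, total output Q = 66, price P = 23.
Monopoly sets MR = MC: 89 − 2Q = 6.5 ⇒ Q = 41.25, P = 89 − 41.25 = 47.75.

Cournot: P = 23; Monopoly: P = 47.75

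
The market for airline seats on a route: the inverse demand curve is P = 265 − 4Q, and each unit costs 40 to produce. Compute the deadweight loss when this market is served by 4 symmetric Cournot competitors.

DWL = 253.125

Competitive firms price at marginal cost: P = 40, giving Q = 56.25.
Cournot with 4 identical firms: the symmetric best-response condition is 265 − 20q = 40. Each firm produces q = 11.25, total output Q = 45, price P = 85.
DWL is the triangle between Q = 45 and Q = 56.25: ½·(56.25 − 45)·(85 − 40) = 253.125.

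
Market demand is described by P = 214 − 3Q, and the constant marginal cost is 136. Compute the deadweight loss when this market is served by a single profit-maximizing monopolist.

DWL = 253.5

Under competition P = MC = 136, so Q = (214 − 136)/3 = 26.
Monopoly sets MR = MC: 214 − 6Q = 136 ⇒ Q = 13, P = 214 − 3·13 = 175.
DWL is the triangle between Q = 13 and Q = 26: ½·(26 − 13)·(175 − 136) = 253.5.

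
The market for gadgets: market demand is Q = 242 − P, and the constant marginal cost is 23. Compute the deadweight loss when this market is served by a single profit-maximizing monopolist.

DWL = 5995.125

Inverting demand: P = 242 − Q.
Under competition P = MC = 23, so Q = (242 − 23)/1 = 219.
The monopolist equates marginal revenue to marginal cost: 242 − 2Q = 23, so Q = 109.5. From demand, P = 132.5.
DWL is the triangle between Q = 109.5 and Q = 219: ½·(219 − 109.5)·(132.5 − 23) = 5995.125.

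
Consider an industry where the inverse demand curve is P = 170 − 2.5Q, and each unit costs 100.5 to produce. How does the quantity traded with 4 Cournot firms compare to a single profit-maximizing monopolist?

In a 4-firm Cournot equilibrium, symmetry and the first-order condition give q = (170 − 100.5)/(12.5) = 5.56. So Q = 22.24 and P = 114.4.
Monopoly sets MR = MC: 170 − 5Q = 100.5 ⇒ Q = 13.9, P = 170 − 2.5·13.9 = 135.25.

Cournot: Q = 22.24; Monopoly: Q = 13.9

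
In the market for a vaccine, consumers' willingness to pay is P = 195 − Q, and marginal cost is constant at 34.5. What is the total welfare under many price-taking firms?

Under competition P = MC = 34.5, so Q = (195 − 34.5)/1 = 160.5.
CS = ½·(195 − 34.5)·160.5 = 12880.125; PS = (34.5 − 34.5)·160.5 = 0; TS = 12880.125.

TS = 12880.125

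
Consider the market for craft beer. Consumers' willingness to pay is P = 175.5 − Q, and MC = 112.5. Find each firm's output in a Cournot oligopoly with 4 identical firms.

q_i = 12.6

Cournot with 4 identical firms: the symmetric best-response condition is 175.5 − 5q = 112.5. Each firm produces q = 12.6, total output Q = 50.4, price P = 125.1.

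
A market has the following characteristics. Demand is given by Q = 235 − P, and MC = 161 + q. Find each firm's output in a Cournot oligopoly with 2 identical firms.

Inverting demand: P = 235 − Q.
In a 2-firm Cournot equilibrium, symmetry and the first-order condition give q = (235 − 161)/(4) = 18.5. So Q = 37 and P = 198.

q_i = 18.5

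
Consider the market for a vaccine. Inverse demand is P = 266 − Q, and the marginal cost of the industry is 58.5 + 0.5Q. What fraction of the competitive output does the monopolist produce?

Q_m/Q_c = 0.6

The monopolist equates marginal revenue to marginal cost: 266 − 2Q = 58.5 + 0.5Q, so Q = 83. From demand, P = 183.
Competitive equilibrium sets price equal to marginal cost: 266 − Q = 58.5 + 0.5Q, so Q = 415/3 and P = 383/3.
Ratio Q_m/Q_c = 83/(415/3) = 0.6.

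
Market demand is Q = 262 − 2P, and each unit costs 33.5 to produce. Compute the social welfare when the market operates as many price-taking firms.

Inverting demand: P = 131 − 0.5Q.
Perfect competition: P = MC = 33.5, so 131 − 0.5Q = 33.5 and Q = 195.
CS = ½·(131 − 33.5)·195 = 9506.25; PS = (33.5 − 33.5)·195 = 0; TS = 9506.25.

TS = 9506.25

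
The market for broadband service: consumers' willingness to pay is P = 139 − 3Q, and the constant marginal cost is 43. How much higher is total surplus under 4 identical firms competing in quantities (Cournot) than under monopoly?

A monopolist chooses Q where MR = MC. MR = 139 − 6Q; setting this equal to 43 gives Q = 16 and P = 91.
CS = ½·(139 − 91)·16 = 384; PS = (91 − 43)·16 = 768; TS = 1152.
In a 4-firm Cournot equilibrium, symmetry and the first-order condition give q = (139 − 43)/(15) = 6.4. So Q = 25.6 and P = 62.2.
CS = ½·(139 − 62.2)·25.6 = 983.04; PS = (62.2 − 43)·25.6 = 491.52; TS = 1474.56.
Change in total surplus: 1474.56 − 1152 = 322.56.

TS rises by 322.56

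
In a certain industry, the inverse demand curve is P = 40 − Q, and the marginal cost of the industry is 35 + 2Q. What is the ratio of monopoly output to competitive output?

Monopoly sets MR = MC: 40 − 2Q = 35 + 2Q ⇒ Q = 1.25, P = 40 − 1.25 = 38.75.
Competitive equilibrium sets price equal to marginal cost: 40 − Q = 35 + 2Q, so Q = 5/3 and P = 115/3.
Ratio Q_m/Q_c = 1.25/(5/3) = 0.75.

Q_m/Q_c = 0.75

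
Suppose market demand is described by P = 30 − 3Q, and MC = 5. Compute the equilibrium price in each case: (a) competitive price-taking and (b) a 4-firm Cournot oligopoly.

Perfect competition: P = MC = 5, so 30 − 3Q = 5 and Q = 25/3.
In a 4-firm Cournot equilibrium, symmetry and the first-order condition give q = (30 − 5)/(15) = 5/3. So Q = 20/3 and P = 10.

Competition: P = 5; Cournot: P = 10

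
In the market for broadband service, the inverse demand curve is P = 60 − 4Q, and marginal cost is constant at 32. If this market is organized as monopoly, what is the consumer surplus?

A monopolist chooses Q where MR = MC. MR = 60 − 8Q; setting this equal to 32 gives Q = 3.5 and P = 46.
CS = ½·(60 − 46)·3.5 = 24.5.

CS = 24.5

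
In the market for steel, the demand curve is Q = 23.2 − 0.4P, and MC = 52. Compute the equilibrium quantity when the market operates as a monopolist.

Inverting demand: P = 58 − 2.5Q.
A monopolist chooses Q where MR = MC. MR = 58 − 5Q; setting this equal to 52 gives Q = 1.2 and P = 55.

Q = 1.2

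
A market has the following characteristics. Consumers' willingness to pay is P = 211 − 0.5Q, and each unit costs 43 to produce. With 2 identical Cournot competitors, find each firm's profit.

π_i = 6272

With 2 symmetric Cournot firms, each firm's FOC gives 211 − 1.5q = 43, so q = 112, Q = 2·112 = 224, and P = 99.
Each firm's profit = (99 − 43)·112 = 6272.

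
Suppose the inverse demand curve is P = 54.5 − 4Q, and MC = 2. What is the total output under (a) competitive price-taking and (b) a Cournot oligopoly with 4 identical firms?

Competitive firms price at marginal cost: P = 2, giving Q = 13.125.
With 4 symmetric Cournot firms, each firm's FOC gives 54.5 − 20q = 2, so q = 2.625, Q = 4·2.625 = 10.5, and P = 12.5.

Competition: Q = 13.125; Cournot: Q = 10.5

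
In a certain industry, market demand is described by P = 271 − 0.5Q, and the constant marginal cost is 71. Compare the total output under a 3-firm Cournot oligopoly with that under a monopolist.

In a 3-firm Cournot equilibrium, symmetry and the first-order condition give q = (271 − 71)/(2) = 100. So Q = 300 and P = 121.
A monopolist chooses Q where MR = MC. MR = 271 − Q; setting this equal to 71 gives Q = 200 and P = 171.

Cournot: Q = 300; Monopoly: Q = 200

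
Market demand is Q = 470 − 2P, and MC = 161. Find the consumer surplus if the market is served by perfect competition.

CS = 5476

Inverting demand: P = 235 − 0.5Q.
Competitive firms price at marginal cost: P = 161, giving Q = 148.
CS = ½·(235 − 161)·148 = 5476.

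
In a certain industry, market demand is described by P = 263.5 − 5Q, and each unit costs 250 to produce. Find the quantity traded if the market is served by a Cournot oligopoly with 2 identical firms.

In a 2-firm Cournot equilibrium, symmetry and the first-order condition give q = (263.5 − 250)/(15) = 0.9. So Q = 1.8 and P = 254.5.

Q = 1.8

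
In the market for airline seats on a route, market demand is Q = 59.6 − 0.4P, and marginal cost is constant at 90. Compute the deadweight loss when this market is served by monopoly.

Inverting demand: P = 149 − 2.5Q.
Perfect competition: P = MC = 90, so 149 − 2.5Q = 90 and Q = 23.6.
A monopolist chooses Q where MR = MC. MR = 149 − 5Q; setting this equal to 90 gives Q = 11.8 and P = 119.5.
DWL is the triangle between Q = 11.8 and Q = 23.6: ½·(23.6 − 11.8)·(119.5 − 90) = 174.05.

DWL = 174.05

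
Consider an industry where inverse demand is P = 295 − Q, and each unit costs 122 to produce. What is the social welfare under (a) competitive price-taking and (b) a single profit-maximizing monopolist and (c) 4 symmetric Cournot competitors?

Competition: TS = 14964.5; Monopoly: TS = 11223.375; Cournot: TS = 14365.92

Competitive firms price at marginal cost: P = 122, giving Q = 173.
CS = ½·(295 − 122)·173 = 14964.5; PS = (122 − 122)·173 = 0; TS = 14964.5.
A monopolist chooses Q where MR = MC. MR = 295 − 2Q; setting this equal to 122 gives Q = 86.5 and P = 208.5.
CS = ½·(295 − 208.5)·86.5 = 3741.125; PS = (208.5 − 122)·86.5 = 7482.25; TS = 11223.375.
In a 4-firm Cournot equilibrium, symmetry and the first-order condition give q = (295 − 122)/(5) = 34.6. So Q = 138.4 and P = 156.6.
CS = ½·(295 − 156.6)·138.4 = 9577.28; PS = (156.6 − 122)·138.4 = 4788.64; TS = 14365.92.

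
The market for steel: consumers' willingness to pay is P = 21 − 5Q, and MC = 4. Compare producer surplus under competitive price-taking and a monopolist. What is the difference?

Perfect competition: P = MC = 4, so 21 − 5Q = 4 and Q = 3.4.
PS = (4 − 4)·3.4 = 0.
A monopolist chooses Q where MR = MC. MR = 21 − 10Q; setting this equal to 4 gives Q = 1.7 and P = 12.5.
PS = (12.5 − 4)·1.7 = 14.45.
Change in producer surplus: 14.45 − 0 = 14.45.

PS rises by 14.45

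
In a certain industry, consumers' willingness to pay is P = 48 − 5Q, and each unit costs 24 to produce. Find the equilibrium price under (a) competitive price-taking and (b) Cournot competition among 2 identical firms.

Competition: P = 24; Cournot: P = 32

Perfect competition: P = MC = 24, so 48 − 5Q = 24 and Q = 4.8.
In a 2-firm Cournot equilibrium, symmetry and the first-order condition give q = (48 − 24)/(15) = 1.6. So Q = 3.2 and P = 32.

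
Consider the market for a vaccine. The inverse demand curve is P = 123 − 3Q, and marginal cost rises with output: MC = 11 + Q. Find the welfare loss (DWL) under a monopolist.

DWL = 288

Under competition P = MC: 123 − 3Q = 11 + Q ⇒ Q = 28, P = 39.
A monopolist chooses Q where MR = MC. MR = 123 − 6Q; setting this equal to 11 + Q gives Q = 16 and P = 75.
CS = ½·(123 − 39)·28 = 1176; PS = (39·28 − 11·28 − ½·1·28²) = 392; TS = 1568.
CS = ½·(123 − 75)·16 = 384; PS = (75·16 − 11·16 − ½·1·16²) = 896; TS = 1280.
DWL = 1568 − 1280 = 288.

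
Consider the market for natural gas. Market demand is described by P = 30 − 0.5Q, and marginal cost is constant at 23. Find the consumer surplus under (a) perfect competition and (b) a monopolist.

Perfect competition: P = MC = 23, so 30 − 0.5Q = 23 and Q = 14.
CS = ½·(30 − 23)·14 = 49.
A monopolist chooses Q where MR = MC. MR = 30 − Q; setting this equal to 23 gives Q = 7 and P = 26.5.
CS = ½·(30 − 26.5)·7 = 12.25.

Competition: CS = 49; Monopoly: CS = 12.25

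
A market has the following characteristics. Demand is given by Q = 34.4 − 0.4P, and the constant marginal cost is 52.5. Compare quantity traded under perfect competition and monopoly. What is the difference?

Inverting demand: P = 86 − 2.5Q.
Perfect competition: P = MC = 52.5, so 86 − 2.5Q = 52.5 and Q = 13.4.
Monopoly sets MR = MC: 86 − 5Q = 52.5 ⇒ Q = 6.7, P = 86 − 2.5·6.7 = 69.25.
Change in quantity traded: 6.7 − 13.4 = −6.7.

Q falls by 6.7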